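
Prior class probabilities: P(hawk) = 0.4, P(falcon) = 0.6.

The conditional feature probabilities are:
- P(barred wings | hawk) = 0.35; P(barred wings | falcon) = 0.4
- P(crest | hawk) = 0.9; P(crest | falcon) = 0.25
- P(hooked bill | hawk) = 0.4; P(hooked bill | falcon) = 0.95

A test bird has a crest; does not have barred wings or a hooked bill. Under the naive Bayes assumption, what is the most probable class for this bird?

hawk

hawk: 0.4 × (1−0.35) × 0.9 × (1−0.4) = 0.1404
falcon: 0.6 × (1−0.4) × 0.25 × (1−0.95) = 0.0045
Highest score → hawk.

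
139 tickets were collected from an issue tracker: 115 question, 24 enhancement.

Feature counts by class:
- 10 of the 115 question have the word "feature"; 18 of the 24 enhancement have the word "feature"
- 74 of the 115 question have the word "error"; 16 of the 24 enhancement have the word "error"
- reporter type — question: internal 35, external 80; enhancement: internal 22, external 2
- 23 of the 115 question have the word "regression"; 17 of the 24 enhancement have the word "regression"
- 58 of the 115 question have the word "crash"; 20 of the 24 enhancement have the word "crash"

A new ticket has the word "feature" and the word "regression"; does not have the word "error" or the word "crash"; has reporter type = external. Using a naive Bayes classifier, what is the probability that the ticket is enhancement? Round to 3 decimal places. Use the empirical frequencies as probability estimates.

question: (115/139) × (10/115) × (41/115) × (80/115) × (23/115) × (57/115) ≈ 0.00176877
enhancement: (24/139) × (18/24) × (8/24) × (2/24) × (17/24) × (4/24) ≈ 0.00042466
P(enhancement | x) = 0.00042466 / 0.00219343 ≈ 0.194

0.194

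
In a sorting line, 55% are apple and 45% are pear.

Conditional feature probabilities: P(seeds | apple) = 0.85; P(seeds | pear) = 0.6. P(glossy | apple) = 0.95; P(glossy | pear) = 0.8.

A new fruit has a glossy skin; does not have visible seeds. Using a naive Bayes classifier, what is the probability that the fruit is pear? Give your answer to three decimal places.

0.648

apple: 0.55 × (1−0.85) × 0.95 = 0.078375
pear: 0.45 × (1−0.6) × 0.8 = 0.144
P(pear | x) = 0.144 / 0.222375 ≈ 0.648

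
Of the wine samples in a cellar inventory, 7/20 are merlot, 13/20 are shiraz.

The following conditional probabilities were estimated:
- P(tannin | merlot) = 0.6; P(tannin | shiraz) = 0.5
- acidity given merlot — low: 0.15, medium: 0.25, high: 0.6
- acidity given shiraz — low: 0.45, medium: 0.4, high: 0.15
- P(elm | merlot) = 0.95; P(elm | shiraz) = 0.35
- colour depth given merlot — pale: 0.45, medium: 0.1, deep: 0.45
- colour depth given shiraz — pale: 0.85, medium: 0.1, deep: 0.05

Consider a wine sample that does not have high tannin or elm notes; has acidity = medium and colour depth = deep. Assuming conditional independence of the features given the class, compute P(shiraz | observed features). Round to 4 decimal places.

merlot: 0.35 × (1−0.6) × 0.25 × (1−0.95) × 0.45 = 0.0007875
shiraz: 0.65 × (1−0.5) × 0.4 × (1−0.35) × 0.05 = 0.004225
P(shiraz | x) = 0.004225 / 0.0050125 ≈ 0.8429

0.8429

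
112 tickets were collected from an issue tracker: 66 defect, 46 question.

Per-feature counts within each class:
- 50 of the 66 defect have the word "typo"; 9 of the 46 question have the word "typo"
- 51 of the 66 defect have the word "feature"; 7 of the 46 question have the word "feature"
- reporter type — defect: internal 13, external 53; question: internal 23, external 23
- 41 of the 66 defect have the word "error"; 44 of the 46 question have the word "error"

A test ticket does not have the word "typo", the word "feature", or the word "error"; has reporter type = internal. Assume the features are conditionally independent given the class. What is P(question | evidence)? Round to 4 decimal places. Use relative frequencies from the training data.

defect: (66/112) × (16/66) × (15/66) × (13/66) × (25/66) ≈ 0.00242239
question: (46/112) × (37/46) × (39/46) × (23/46) × (2/46) ≈ 0.00608881
P(question | x) = 0.00608881 / 0.0085112 ≈ 0.7154

0.7154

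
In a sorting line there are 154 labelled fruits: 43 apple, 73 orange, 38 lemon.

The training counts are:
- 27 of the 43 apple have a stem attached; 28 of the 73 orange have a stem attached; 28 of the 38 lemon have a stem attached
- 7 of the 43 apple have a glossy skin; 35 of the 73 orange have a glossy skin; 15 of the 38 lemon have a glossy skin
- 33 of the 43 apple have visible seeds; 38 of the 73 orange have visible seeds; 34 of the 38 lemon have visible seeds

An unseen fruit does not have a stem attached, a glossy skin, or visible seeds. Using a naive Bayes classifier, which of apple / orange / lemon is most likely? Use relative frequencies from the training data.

orange

apple: (43/154) × (16/43) × (36/43) × (10/43) ≈ 0.0202286
orange: (73/154) × (45/73) × (38/73) × (35/73) ≈ 0.0729286
lemon: (38/154) × (10/38) × (23/38) × (4/38) ≈ 0.00413714
Highest score → orange.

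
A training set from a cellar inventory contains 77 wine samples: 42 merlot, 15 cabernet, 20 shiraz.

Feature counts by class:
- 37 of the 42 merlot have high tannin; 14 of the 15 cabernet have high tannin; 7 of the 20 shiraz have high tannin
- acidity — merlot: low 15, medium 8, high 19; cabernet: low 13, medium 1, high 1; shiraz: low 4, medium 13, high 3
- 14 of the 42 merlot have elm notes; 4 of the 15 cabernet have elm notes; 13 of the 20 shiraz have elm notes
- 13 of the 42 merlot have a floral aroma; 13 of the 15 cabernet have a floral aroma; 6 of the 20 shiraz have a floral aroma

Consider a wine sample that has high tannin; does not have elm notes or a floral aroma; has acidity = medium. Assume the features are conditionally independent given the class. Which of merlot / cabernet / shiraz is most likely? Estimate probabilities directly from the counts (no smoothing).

merlot: (42/77) × (37/42) × (8/42) × (28/42) × (29/42) ≈ 0.0421317
cabernet: (15/77) × (14/15) × (1/15) × (11/15) × (2/15) ≈ 0.00118519
shiraz: (20/77) × (7/20) × (13/20) × (7/20) × (14/20) ≈ 0.0144773
Highest score → merlot.

merlot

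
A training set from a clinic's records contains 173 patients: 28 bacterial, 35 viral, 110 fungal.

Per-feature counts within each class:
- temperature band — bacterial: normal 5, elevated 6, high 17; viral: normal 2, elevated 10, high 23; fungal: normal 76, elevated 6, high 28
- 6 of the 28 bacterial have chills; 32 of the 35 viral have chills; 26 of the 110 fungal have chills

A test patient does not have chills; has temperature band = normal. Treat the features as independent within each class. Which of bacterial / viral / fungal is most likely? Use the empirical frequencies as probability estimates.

fungal

bacterial: (28/173) × (5/28) × (22/28) ≈ 0.0227085
viral: (35/173) × (2/35) × (3/35) ≈ 0.000990917
fungal: (110/173) × (76/110) × (84/110) ≈ 0.33547
Highest score → fungal.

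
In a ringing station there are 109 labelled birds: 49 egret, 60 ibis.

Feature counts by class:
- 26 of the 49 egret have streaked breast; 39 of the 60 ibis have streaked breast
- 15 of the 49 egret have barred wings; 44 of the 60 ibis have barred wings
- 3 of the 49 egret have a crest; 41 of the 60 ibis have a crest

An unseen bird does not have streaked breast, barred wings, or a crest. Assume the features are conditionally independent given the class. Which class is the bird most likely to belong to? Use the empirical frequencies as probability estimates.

egret: (49/109) × (23/49) × (34/49) × (46/49) ≈ 0.13745
ibis: (60/109) × (21/60) × (16/60) × (19/60) ≈ 0.0162691
Highest score → egret.

egret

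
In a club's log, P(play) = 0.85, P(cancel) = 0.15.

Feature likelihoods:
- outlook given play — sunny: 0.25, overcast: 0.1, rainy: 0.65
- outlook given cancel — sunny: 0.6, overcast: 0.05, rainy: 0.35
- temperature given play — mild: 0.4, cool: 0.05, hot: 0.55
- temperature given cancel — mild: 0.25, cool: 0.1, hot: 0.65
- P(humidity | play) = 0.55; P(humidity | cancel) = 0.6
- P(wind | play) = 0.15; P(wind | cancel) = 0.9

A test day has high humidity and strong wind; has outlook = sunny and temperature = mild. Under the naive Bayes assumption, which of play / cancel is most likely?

cancel

play: 0.85 × 0.25 × 0.4 × 0.55 × 0.15 = 0.0070125
cancel: 0.15 × 0.6 × 0.25 × 0.6 × 0.9 = 0.01215
Highest score → cancel.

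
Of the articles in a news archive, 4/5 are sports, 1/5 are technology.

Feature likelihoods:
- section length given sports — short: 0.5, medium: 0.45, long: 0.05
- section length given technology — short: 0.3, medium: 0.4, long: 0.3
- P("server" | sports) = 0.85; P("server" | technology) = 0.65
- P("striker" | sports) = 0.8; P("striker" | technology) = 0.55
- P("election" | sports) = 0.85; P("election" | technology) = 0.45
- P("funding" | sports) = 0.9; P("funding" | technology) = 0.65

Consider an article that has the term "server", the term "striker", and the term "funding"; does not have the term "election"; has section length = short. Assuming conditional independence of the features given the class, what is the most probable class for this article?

sports

sports: 0.8 × 0.5 × 0.85 × 0.8 × (1−0.85) × 0.9 = 0.03672
technology: 0.2 × 0.3 × 0.65 × 0.55 × (1−0.45) × 0.65 = 0.007668375
Highest score → sports.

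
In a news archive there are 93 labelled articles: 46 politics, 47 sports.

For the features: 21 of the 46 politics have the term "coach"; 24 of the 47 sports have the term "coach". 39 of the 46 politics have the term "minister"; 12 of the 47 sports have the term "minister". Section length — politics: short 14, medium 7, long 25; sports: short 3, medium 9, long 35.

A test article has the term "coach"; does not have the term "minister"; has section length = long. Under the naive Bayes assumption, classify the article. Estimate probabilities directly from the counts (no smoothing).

politics: (46/93) × (21/46) × (7/46) × (25/46) ≈ 0.0186749
sports: (47/93) × (24/47) × (35/47) × (35/47) ≈ 0.14311
Highest score → sports.

sports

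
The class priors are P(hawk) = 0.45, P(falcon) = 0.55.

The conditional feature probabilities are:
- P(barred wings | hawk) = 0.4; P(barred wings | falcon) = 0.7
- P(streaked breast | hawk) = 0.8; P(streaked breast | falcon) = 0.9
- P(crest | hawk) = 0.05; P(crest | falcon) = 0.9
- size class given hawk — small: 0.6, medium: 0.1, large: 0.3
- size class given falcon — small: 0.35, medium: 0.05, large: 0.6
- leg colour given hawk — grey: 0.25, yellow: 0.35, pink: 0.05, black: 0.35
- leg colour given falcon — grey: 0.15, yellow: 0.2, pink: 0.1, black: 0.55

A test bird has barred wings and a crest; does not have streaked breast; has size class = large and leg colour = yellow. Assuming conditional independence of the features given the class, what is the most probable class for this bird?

falcon

hawk: 0.45 × 0.4 × (1−0.8) × 0.05 × 0.3 × 0.35 = 0.000189
falcon: 0.55 × 0.7 × (1−0.9) × 0.9 × 0.6 × 0.2 = 0.004158
Highest score → falcon.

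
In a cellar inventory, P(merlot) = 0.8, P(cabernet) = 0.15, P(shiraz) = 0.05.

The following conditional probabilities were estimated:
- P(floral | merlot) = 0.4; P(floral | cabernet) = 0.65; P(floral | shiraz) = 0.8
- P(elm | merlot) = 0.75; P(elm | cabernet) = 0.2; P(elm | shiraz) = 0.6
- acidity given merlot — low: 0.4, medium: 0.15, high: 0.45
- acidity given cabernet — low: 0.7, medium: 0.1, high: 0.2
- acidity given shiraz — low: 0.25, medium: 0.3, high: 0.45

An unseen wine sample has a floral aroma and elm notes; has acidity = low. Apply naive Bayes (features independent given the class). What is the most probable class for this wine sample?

merlot

merlot: 0.8 × 0.4 × 0.75 × 0.4 = 0.096
cabernet: 0.15 × 0.65 × 0.2 × 0.7 = 0.01365
shiraz: 0.05 × 0.8 × 0.6 × 0.25 = 0.006
Highest score → merlot.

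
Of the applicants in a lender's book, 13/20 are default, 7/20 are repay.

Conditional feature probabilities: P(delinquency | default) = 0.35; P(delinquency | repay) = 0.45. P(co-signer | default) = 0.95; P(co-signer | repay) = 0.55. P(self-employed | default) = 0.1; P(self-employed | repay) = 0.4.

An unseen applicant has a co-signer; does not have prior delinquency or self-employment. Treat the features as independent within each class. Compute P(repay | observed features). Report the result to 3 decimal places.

0.150

default: 0.65 × (1−0.35) × 0.95 × (1−0.1) = 0.3612375
repay: 0.35 × (1−0.45) × 0.55 × (1−0.4) = 0.063525
P(repay | x) = 0.063525 / 0.4247625 ≈ 0.150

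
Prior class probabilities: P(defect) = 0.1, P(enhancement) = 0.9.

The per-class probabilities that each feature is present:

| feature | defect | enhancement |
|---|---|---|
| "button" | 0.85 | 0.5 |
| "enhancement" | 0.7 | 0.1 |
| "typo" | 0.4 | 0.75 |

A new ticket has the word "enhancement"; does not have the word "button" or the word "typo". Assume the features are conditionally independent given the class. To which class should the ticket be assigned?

defect: 0.1 × (1−0.85) × 0.7 × (1−0.4) = 0.0063
enhancement: 0.9 × (1−0.5) × 0.1 × (1−0.75) = 0.01125
Highest score → enhancement.

enhancement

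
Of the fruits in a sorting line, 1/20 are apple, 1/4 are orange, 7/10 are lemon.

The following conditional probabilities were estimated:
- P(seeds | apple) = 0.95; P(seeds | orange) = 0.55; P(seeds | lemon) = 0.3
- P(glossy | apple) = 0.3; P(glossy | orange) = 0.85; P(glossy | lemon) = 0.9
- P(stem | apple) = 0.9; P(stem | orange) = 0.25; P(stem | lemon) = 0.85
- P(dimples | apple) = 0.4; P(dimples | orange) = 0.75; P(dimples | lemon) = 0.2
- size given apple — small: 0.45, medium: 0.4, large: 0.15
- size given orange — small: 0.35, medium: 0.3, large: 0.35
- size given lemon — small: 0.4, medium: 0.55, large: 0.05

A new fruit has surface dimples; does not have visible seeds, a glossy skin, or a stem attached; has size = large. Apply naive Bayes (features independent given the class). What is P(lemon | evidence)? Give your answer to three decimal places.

0.022

apple: 0.05 × (1−0.95) × (1−0.3) × (1−0.9) × 0.4 × 0.15 = 0.0000105
orange: 0.25 × (1−0.55) × (1−0.85) × (1−0.25) × 0.75 × 0.35 = 0.003322265625
lemon: 0.7 × (1−0.3) × (1−0.9) × (1−0.85) × 0.2 × 0.05 = 0.0000735
P(lemon | x) = 0.0000735 / 0.003406265625 ≈ 0.022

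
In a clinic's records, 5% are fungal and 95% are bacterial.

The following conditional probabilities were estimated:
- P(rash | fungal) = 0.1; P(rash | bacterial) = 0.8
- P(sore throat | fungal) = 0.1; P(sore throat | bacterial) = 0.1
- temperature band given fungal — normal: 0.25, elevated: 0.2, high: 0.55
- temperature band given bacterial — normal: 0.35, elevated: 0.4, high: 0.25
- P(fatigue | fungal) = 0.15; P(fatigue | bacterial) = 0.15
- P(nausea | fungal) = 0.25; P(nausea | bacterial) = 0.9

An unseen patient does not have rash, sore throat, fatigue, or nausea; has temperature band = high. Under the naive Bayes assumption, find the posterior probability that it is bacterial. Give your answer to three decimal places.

fungal: 0.05 × (1−0.1) × (1−0.1) × 0.55 × (1−0.15) × (1−0.25) = 0.0142003125
bacterial: 0.95 × (1−0.8) × (1−0.1) × 0.25 × (1−0.15) × (1−0.9) = 0.00363375
P(bacterial | x) = 0.00363375 / 0.0178340625 ≈ 0.204

0.204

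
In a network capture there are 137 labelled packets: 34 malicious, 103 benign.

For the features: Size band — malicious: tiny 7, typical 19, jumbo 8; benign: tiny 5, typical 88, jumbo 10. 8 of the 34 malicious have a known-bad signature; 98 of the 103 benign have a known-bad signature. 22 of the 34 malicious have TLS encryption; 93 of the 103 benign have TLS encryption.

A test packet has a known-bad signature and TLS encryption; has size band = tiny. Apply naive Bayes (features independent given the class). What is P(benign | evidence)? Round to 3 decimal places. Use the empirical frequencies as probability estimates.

malicious: (34/137) × (7/34) × (8/34) × (22/34) ≈ 0.00777915
benign: (103/137) × (5/103) × (98/103) × (93/103) ≈ 0.0313534
P(benign | x) = 0.0313534 / 0.03913255 ≈ 0.801

0.801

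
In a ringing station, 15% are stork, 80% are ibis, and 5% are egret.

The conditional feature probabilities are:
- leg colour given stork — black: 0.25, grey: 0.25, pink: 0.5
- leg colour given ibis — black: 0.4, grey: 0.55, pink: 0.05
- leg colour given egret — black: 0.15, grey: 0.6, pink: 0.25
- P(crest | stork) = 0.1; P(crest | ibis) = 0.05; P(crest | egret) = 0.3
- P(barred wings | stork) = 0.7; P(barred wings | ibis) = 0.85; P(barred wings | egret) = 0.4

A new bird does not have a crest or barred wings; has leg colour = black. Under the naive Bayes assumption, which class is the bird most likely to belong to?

ibis

stork: 0.15 × 0.25 × (1−0.1) × (1−0.7) = 0.010125
ibis: 0.8 × 0.4 × (1−0.05) × (1−0.85) = 0.0456
egret: 0.05 × 0.15 × (1−0.3) × (1−0.4) = 0.00315
Highest score → ibis.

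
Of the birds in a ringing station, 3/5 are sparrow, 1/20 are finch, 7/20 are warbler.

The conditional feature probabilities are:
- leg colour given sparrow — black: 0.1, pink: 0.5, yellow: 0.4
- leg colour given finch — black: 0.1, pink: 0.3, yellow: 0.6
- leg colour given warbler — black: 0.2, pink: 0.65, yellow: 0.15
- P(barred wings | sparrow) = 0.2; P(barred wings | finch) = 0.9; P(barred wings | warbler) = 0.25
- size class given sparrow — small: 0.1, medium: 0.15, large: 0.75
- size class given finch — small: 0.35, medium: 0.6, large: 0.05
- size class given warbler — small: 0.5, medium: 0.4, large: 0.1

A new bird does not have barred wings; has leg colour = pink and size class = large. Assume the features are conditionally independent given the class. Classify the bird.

sparrow: 0.6 × 0.5 × (1−0.2) × 0.75 = 0.18
finch: 0.05 × 0.3 × (1−0.9) × 0.05 = 0.000075
warbler: 0.35 × 0.65 × (1−0.25) × 0.1 = 0.0170625
Highest score → sparrow.

sparrow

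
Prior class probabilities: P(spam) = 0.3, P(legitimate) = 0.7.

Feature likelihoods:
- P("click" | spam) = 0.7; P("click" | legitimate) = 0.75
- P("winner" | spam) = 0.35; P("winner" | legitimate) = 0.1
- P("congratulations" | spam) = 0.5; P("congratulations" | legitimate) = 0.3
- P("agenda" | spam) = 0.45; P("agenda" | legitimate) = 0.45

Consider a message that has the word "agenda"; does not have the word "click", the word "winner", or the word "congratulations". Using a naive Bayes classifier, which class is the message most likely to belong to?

spam: 0.3 × (1−0.7) × (1−0.35) × (1−0.5) × 0.45 = 0.0131625
legitimate: 0.7 × (1−0.75) × (1−0.1) × (1−0.3) × 0.45 = 0.0496125
Highest score → legitimate.

legitimate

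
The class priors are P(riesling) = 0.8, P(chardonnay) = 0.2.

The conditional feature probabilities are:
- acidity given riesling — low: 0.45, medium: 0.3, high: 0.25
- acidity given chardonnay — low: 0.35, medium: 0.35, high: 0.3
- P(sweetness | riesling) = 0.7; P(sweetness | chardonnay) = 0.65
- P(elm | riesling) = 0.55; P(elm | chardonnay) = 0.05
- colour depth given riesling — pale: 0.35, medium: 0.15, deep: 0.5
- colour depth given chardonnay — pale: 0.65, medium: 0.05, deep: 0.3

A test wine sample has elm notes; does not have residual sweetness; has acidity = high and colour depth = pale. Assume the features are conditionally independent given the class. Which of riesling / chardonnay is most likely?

riesling: 0.8 × 0.25 × (1−0.7) × 0.55 × 0.35 = 0.01155
chardonnay: 0.2 × 0.3 × (1−0.65) × 0.05 × 0.65 = 0.0006825
Highest score → riesling.

riesling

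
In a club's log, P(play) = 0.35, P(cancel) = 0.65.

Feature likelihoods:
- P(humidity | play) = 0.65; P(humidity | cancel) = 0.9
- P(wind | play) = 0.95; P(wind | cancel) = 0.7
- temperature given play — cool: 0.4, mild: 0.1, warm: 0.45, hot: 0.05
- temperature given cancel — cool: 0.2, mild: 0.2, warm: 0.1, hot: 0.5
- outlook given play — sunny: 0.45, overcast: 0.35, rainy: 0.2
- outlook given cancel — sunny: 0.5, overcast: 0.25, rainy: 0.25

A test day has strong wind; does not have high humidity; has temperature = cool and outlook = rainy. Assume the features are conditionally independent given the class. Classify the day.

play

play: 0.35 × (1−0.65) × 0.95 × 0.4 × 0.2 = 0.00931
cancel: 0.65 × (1−0.9) × 0.7 × 0.2 × 0.25 = 0.002275
Highest score → play.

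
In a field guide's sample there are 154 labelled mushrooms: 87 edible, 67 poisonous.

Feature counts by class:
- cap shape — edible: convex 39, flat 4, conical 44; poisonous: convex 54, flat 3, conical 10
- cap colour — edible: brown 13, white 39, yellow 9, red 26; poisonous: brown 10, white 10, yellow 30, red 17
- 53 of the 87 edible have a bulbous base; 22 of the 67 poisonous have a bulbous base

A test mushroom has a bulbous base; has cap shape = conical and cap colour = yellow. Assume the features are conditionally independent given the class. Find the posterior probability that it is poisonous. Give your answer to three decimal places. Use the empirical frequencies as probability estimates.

0.347

edible: (87/154) × (44/87) × (9/87) × (53/87) ≈ 0.0180058
poisonous: (67/154) × (10/67) × (30/67) × (22/67) ≈ 0.00954715
P(poisonous | x) = 0.00954715 / 0.02755295 ≈ 0.347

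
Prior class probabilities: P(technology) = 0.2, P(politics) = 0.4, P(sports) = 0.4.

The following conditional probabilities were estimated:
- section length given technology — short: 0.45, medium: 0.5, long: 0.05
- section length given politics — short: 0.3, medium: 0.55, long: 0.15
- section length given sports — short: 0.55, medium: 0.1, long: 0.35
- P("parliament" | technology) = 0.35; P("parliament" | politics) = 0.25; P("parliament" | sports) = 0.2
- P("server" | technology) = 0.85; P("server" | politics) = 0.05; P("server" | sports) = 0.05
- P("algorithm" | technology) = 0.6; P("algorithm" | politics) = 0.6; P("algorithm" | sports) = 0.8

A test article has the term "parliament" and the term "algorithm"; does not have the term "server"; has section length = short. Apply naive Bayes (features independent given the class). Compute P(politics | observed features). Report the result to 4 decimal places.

technology: 0.2 × 0.45 × 0.35 × (1−0.85) × 0.6 = 0.002835
politics: 0.4 × 0.3 × 0.25 × (1−0.05) × 0.6 = 0.0171
sports: 0.4 × 0.55 × 0.2 × (1−0.05) × 0.8 = 0.03344
P(politics | x) = 0.0171 / 0.053375 ≈ 0.3204

0.3204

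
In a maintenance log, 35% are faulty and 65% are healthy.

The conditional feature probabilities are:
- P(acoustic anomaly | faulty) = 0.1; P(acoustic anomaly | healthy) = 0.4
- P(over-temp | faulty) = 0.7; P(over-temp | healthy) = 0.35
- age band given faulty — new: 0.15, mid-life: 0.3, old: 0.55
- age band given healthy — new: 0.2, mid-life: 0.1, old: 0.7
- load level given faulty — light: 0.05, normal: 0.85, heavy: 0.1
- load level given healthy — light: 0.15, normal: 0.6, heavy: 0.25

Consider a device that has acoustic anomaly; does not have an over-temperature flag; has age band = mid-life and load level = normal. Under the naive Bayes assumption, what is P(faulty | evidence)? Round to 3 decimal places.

faulty: 0.35 × 0.1 × (1−0.7) × 0.3 × 0.85 = 0.0026775
healthy: 0.65 × 0.4 × (1−0.35) × 0.1 × 0.6 = 0.01014
P(faulty | x) = 0.0026775 / 0.0128175 ≈ 0.209

0.209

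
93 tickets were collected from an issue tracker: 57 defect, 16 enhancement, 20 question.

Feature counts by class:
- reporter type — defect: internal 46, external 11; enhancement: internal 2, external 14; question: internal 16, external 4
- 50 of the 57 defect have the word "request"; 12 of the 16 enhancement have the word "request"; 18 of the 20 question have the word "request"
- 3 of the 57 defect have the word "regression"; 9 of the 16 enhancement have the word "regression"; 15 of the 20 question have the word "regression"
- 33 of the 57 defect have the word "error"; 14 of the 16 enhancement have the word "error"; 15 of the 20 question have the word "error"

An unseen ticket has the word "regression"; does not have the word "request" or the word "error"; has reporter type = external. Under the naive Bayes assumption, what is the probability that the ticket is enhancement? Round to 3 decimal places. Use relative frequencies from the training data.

0.701

defect: (57/93) × (11/57) × (7/57) × (3/57) × (24/57) ≈ 0.000321896
enhancement: (16/93) × (14/16) × (4/16) × (9/16) × (2/16) ≈ 0.00264617
question: (20/93) × (4/20) × (2/20) × (15/20) × (5/20) ≈ 0.000806452
P(enhancement | x) = 0.00264617 / 0.003774518 ≈ 0.701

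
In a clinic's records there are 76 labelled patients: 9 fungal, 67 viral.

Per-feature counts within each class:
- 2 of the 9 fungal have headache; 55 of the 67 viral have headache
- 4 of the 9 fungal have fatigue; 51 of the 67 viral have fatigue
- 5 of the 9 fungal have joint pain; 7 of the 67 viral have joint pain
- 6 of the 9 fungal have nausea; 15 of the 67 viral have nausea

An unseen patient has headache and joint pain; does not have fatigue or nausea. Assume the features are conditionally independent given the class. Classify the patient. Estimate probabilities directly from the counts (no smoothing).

fungal: (9/76) × (2/9) × (5/9) × (5/9) × (3/9) ≈ 0.00270739
viral: (67/76) × (55/67) × (16/67) × (7/67) × (52/67) ≈ 0.0140135
Highest score → viral.

viral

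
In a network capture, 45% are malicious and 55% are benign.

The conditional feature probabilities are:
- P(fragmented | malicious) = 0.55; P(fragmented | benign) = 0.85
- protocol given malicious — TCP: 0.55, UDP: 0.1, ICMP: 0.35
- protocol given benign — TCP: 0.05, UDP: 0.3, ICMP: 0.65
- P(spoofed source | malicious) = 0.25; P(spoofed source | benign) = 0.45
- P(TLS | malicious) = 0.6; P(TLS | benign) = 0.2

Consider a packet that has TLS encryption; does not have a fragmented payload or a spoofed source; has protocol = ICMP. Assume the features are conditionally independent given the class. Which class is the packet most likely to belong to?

malicious

malicious: 0.45 × (1−0.55) × 0.35 × (1−0.25) × 0.6 = 0.03189375
benign: 0.55 × (1−0.85) × 0.65 × (1−0.45) × 0.2 = 0.00589875
Highest score → malicious.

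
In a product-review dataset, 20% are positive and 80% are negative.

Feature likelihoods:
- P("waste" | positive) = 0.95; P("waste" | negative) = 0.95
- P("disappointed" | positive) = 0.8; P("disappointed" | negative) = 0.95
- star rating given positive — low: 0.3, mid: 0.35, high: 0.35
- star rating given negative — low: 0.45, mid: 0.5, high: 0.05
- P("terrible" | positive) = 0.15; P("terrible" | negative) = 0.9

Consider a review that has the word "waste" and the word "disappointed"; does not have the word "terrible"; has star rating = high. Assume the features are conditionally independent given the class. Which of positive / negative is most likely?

positive

positive: 0.2 × 0.95 × 0.8 × 0.35 × (1−0.15) = 0.04522
negative: 0.8 × 0.95 × 0.95 × 0.05 × (1−0.9) = 0.00361
Highest score → positive.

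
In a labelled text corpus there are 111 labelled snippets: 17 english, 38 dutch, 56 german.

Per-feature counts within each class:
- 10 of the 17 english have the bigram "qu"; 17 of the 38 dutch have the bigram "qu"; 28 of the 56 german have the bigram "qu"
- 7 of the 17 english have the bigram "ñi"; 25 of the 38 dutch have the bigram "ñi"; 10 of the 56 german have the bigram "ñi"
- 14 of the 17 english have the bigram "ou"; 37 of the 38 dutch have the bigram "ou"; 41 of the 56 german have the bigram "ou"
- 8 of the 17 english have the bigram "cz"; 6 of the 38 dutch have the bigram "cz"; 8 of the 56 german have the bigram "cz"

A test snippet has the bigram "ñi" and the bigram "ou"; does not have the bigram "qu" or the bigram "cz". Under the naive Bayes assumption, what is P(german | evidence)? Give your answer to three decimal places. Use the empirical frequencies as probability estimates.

0.200

english: (17/111) × (7/17) × (7/17) × (14/17) × (9/17) ≈ 0.0113213
dutch: (38/111) × (21/38) × (25/38) × (37/38) × (32/38) ≈ 0.102056
german: (56/111) × (28/56) × (10/56) × (41/56) × (48/56) ≈ 0.0282681
P(german | x) = 0.0282681 / 0.1416454 ≈ 0.200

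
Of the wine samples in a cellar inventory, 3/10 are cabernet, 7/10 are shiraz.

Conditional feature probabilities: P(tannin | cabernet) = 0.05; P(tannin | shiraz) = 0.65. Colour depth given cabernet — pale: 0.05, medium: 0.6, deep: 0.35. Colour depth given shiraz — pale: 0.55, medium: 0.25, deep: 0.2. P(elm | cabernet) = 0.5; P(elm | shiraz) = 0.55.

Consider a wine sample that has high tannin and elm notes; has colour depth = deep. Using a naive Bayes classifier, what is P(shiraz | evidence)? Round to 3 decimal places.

0.950

cabernet: 0.3 × 0.05 × 0.35 × 0.5 = 0.002625
shiraz: 0.7 × 0.65 × 0.2 × 0.55 = 0.05005
P(shiraz | x) = 0.05005 / 0.052675 ≈ 0.950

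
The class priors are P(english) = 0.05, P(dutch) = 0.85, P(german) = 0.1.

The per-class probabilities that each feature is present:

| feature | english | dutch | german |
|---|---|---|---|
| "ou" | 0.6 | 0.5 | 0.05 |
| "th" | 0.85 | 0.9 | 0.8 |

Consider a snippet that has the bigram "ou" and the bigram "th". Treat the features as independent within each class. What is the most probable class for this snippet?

english: 0.05 × 0.6 × 0.85 = 0.0255
dutch: 0.85 × 0.5 × 0.9 = 0.3825
german: 0.1 × 0.05 × 0.8 = 0.004
Highest score → dutch.

dutch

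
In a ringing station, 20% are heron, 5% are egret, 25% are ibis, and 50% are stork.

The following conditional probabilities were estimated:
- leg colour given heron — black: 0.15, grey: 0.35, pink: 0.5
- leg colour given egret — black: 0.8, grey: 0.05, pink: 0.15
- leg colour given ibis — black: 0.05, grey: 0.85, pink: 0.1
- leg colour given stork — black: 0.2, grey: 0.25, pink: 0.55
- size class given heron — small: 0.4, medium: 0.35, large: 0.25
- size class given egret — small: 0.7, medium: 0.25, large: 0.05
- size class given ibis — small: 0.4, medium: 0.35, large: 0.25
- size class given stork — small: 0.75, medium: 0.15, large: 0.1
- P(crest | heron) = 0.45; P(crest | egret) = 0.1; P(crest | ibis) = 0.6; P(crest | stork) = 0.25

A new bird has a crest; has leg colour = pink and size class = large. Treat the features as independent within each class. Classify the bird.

heron: 0.2 × 0.5 × 0.25 × 0.45 = 0.01125
egret: 0.05 × 0.15 × 0.05 × 0.1 = 0.0000375
ibis: 0.25 × 0.1 × 0.25 × 0.6 = 0.00375
stork: 0.5 × 0.55 × 0.1 × 0.25 = 0.006875
Highest score → heron.

heron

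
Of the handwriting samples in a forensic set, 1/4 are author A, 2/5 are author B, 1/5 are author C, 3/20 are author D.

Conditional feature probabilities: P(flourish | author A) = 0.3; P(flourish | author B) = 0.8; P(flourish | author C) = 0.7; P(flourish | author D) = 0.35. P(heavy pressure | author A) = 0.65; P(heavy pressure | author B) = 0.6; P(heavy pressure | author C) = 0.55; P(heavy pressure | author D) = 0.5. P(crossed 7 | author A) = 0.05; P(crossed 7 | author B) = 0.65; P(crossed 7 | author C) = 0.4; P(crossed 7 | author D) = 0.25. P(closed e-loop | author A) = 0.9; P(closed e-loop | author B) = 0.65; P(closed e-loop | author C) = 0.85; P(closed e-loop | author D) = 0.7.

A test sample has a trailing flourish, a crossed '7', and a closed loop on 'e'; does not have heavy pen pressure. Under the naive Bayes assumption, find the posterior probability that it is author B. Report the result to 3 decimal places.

author A: 0.25 × 0.3 × (1−0.65) × 0.05 × 0.9 = 0.00118125
author B: 0.4 × 0.8 × (1−0.6) × 0.65 × 0.65 = 0.05408
author C: 0.2 × 0.7 × (1−0.55) × 0.4 × 0.85 = 0.02142
author D: 0.15 × 0.35 × (1−0.5) × 0.25 × 0.7 = 0.00459375
P(author B | x) = 0.05408 / 0.081275 ≈ 0.665

0.665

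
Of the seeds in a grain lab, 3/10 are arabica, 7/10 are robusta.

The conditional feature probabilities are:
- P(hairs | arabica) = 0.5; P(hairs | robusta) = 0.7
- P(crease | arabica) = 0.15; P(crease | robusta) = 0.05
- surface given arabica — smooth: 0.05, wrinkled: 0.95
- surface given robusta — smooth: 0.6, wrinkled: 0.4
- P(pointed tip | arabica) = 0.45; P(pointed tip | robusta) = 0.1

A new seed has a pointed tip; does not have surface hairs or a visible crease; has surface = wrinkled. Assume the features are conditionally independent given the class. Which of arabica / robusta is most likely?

arabica

arabica: 0.3 × (1−0.5) × (1−0.15) × 0.95 × 0.45 = 0.05450625
robusta: 0.7 × (1−0.7) × (1−0.05) × 0.4 × 0.1 = 0.00798
Highest score → arabica.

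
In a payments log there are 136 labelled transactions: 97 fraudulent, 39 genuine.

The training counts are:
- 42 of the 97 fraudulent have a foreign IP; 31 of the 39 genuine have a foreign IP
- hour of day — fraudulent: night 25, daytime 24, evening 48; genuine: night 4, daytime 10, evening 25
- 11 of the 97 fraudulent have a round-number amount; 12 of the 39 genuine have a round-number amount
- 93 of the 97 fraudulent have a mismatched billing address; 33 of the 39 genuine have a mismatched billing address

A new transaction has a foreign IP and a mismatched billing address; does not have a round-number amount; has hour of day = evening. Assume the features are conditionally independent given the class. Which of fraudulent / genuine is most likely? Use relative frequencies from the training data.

fraudulent: (97/136) × (42/97) × (48/97) × (86/97) × (93/97) ≈ 0.129903
genuine: (39/136) × (31/39) × (25/39) × (27/39) × (33/39) ≈ 0.0855947
Highest score → fraudulent.

fraudulent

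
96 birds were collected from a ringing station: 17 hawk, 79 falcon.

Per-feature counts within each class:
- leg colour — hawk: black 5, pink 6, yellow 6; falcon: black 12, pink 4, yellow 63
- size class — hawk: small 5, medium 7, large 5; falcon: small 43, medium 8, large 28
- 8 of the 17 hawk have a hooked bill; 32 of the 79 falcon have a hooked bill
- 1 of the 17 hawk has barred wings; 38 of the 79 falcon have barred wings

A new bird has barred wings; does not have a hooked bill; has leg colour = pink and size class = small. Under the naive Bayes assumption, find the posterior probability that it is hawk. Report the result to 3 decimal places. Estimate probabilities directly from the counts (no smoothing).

hawk: (17/96) × (6/17) × (5/17) × (9/17) × (1/17) ≈ 0.000572461
falcon: (79/96) × (4/79) × (43/79) × (47/79) × (38/79) ≈ 0.00649019
P(hawk | x) = 0.000572461 / 0.007062651 ≈ 0.081

0.081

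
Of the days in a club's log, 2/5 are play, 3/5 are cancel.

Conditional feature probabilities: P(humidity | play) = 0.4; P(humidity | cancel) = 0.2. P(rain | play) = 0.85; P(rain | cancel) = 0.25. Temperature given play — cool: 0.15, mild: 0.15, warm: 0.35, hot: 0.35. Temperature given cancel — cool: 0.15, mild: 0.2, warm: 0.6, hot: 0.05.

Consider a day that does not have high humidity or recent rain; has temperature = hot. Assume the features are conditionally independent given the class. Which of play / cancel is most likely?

cancel

play: 0.4 × (1−0.4) × (1−0.85) × 0.35 = 0.0126
cancel: 0.6 × (1−0.2) × (1−0.25) × 0.05 = 0.018
Highest score → cancel.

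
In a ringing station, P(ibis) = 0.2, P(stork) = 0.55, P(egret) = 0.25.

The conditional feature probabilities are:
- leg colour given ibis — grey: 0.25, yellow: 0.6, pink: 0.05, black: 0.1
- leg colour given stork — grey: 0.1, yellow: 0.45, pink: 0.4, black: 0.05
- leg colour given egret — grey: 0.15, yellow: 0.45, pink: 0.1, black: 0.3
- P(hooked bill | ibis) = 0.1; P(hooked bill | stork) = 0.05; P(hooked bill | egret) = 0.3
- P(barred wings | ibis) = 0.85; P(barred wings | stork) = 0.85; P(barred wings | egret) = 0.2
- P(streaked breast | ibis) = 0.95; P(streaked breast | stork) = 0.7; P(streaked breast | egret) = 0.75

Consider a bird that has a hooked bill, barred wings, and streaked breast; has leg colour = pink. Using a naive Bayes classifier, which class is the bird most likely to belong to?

ibis: 0.2 × 0.05 × 0.1 × 0.85 × 0.95 = 0.0008075
stork: 0.55 × 0.4 × 0.05 × 0.85 × 0.7 = 0.006545
egret: 0.25 × 0.1 × 0.3 × 0.2 × 0.75 = 0.001125
Highest score → stork.

stork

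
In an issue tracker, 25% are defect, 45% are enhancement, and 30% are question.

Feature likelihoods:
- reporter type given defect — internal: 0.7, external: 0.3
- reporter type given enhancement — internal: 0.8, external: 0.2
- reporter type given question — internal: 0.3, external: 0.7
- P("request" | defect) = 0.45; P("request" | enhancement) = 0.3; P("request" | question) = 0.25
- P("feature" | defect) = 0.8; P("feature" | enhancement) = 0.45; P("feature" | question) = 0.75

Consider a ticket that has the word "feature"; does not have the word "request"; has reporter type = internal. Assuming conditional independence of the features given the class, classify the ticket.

defect: 0.25 × 0.7 × (1−0.45) × 0.8 = 0.077
enhancement: 0.45 × 0.8 × (1−0.3) × 0.45 = 0.1134
question: 0.3 × 0.3 × (1−0.25) × 0.75 = 0.050625
Highest score → enhancement.

enhancement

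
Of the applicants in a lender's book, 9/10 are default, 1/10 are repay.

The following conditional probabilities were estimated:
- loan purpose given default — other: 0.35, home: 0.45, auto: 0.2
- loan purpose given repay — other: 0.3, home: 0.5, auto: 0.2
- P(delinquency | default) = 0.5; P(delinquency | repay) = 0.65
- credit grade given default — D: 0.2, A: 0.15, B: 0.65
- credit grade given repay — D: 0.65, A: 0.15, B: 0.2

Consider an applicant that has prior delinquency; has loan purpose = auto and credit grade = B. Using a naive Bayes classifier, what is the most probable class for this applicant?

default: 0.9 × 0.2 × 0.5 × 0.65 = 0.0585
repay: 0.1 × 0.2 × 0.65 × 0.2 = 0.0026
Highest score → default.

default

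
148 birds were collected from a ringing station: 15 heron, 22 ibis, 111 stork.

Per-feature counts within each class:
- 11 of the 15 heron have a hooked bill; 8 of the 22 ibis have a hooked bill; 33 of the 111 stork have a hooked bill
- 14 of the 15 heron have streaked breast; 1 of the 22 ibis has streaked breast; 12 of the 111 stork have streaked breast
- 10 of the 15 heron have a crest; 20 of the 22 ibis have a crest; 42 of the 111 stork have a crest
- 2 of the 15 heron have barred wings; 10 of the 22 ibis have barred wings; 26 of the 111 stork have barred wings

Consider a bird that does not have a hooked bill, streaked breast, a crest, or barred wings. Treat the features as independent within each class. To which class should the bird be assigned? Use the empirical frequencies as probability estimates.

heron: (15/148) × (4/15) × (1/15) × (5/15) × (13/15) ≈ 0.000520521
ibis: (22/148) × (14/22) × (21/22) × (2/22) × (12/22) ≈ 0.00447743
stork: (111/148) × (78/111) × (99/111) × (69/111) × (85/111) ≈ 0.223752
Highest score → stork.

stork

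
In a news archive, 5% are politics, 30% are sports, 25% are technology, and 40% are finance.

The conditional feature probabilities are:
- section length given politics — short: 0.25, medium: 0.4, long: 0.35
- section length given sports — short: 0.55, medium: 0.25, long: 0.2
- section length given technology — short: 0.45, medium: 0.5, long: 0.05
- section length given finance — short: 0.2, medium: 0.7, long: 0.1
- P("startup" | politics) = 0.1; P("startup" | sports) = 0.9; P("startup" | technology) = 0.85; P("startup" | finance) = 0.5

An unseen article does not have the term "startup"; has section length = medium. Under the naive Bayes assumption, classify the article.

finance

politics: 0.05 × 0.4 × (1−0.1) = 0.018
sports: 0.3 × 0.25 × (1−0.9) = 0.0075
technology: 0.25 × 0.5 × (1−0.85) = 0.01875
finance: 0.4 × 0.7 × (1−0.5) = 0.14
Highest score → finance.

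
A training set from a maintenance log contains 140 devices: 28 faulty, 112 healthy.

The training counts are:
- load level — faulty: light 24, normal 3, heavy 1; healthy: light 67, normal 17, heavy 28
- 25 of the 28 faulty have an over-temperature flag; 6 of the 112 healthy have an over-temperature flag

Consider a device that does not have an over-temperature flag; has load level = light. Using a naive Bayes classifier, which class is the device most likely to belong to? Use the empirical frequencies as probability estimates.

healthy

faulty: (28/140) × (24/28) × (3/28) ≈ 0.0183673
healthy: (112/140) × (67/112) × (106/112) ≈ 0.452934
Highest score → healthy.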